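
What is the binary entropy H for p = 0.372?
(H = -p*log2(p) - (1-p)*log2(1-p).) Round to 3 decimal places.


H = -0.372*log2(0.372) - 0.628*log2(0.628) = 0.952.

0.952


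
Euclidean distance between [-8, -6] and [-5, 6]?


d = sqrt(sum of squared differences). (-8--5)^2=9, (-6-6)^2=144. Sum = 153.

sqrt(153)


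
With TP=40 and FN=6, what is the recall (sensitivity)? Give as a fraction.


Recall = TP / (TP + FN) = 40 / 46 = 20/23.

20/23


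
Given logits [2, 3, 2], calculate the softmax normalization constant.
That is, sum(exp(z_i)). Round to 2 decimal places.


Denom = e^2=7.3891 + e^3=20.0855 + e^2=7.3891. Sum = 34.8637, which rounds to 34.86.

34.86


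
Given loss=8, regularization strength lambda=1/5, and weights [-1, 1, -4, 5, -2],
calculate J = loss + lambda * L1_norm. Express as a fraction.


L1 norm = sum(|w|) = 13. J = 8 + 1/5 * 13 = 53/5.

53/5


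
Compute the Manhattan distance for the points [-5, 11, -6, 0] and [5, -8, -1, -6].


d = sum of absolute differences: |-5-5|=10 + |11--8|=19 + |-6--1|=5 + |0--6|=6 = 40.

40


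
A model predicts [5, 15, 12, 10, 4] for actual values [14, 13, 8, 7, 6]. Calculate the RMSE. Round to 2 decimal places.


MSE = 22.8000. RMSE = sqrt(22.8000) = 4.77.

4.77


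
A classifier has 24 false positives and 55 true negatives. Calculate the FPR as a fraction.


FPR = FP / (FP + TN) = 24 / 79 = 24/79.

24/79


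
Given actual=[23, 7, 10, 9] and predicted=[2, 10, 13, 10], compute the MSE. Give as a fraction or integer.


MSE = (1/4) * ((23-2)^2=441 + (7-10)^2=9 + (10-13)^2=9 + (9-10)^2=1). Sum = 460. MSE = 115.

115


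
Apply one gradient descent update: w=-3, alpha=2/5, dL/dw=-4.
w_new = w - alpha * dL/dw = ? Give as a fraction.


w_new = -3 - 2/5 * -4 = -3 - -8/5 = -7/5.

-7/5


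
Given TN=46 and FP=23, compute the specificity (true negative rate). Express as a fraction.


Specificity = TN / (TN + FP) = 46 / 69 = 2/3.

2/3


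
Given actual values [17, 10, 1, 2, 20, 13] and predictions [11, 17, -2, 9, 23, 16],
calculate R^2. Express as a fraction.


Mean(y) = 21/2. SS_res = 161. SS_tot = 603/2. R^2 = 1 - 161/(603/2) = 281/603.

281/603


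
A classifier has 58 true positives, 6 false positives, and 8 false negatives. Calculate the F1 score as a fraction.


Precision = 58/64 = 29/32. Recall = 58/66 = 29/33. F1 = 2*P*R/(P+R) = 58/65.

58/65


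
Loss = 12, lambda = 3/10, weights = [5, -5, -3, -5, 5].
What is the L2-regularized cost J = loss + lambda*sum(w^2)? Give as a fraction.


L2 sq norm = sum(w^2) = 109. J = 12 + 3/10 * 109 = 447/10.

447/10


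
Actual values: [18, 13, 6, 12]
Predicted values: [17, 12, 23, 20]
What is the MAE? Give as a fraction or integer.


MAE = (1/4) * (|18-17|=1 + |13-12|=1 + |6-23|=17 + |12-20|=8). Sum = 27. MAE = 27/4.

27/4


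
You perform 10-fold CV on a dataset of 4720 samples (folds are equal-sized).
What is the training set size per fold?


Each validation fold has 4720/10 = 472 samples. Training set = 4720 - 472 = 4248.

4248


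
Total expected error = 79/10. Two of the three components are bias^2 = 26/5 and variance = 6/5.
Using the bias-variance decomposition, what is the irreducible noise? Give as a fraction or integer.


Total error = bias^2 + variance + irreducible noise. So irreducible noise = 79/10 - 26/5 - 6/5 = 3/2.

3/2


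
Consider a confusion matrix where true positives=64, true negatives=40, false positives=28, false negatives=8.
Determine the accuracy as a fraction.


Accuracy = (TP + TN) / (TP + TN + FP + FN) = (64 + 40) / 140 = 26/35.

26/35


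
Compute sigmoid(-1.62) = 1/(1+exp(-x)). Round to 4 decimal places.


sigma(-1.62) = 1/(1+e^(1.62)) = 1/(1+5.053090) = 1/6.053090 = 0.1652.

0.1652


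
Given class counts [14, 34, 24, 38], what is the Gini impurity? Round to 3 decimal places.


Total = 110. Proportions: 14/110, 34/110, 24/110, 38/110. sum(p_i^2) = 0.2787. Gini = 1 - 0.2787 = 0.7213, which rounds to 0.721.

0.721


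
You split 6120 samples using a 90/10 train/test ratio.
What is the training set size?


Test set = 6120 * 10% = 612. Training set = 6120 - 612 = 5508.

5508


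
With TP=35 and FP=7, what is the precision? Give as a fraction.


Precision = TP / (TP + FP) = 35 / 42 = 5/6.

5/6


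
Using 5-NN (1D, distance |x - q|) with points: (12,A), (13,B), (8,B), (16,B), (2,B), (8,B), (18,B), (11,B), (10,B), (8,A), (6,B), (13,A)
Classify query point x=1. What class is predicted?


Distances: |12-1|=11, |13-1|=12, |8-1|=7, |16-1|=15, |2-1|=1, |8-1|=7, |18-1|=17, |11-1|=10, |10-1|=9, |8-1|=7, |6-1|=5, |13-1|=12. 5 nearest: (2,B), (6,B), (8,A), (8,B), (8,B). Counts: {'B': 4, 'A': 1}. Majority class: B.

B


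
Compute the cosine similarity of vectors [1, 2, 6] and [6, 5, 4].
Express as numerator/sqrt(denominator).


dot = 40. |a|^2 = 41, |b|^2 = 77. cos = 40/sqrt(3157).

40/sqrt(3157)


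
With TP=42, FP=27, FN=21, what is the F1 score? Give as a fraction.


Precision = 42/69 = 14/23. Recall = 42/63 = 2/3. F1 = 2*P*R/(P+R) = 7/11.

7/11


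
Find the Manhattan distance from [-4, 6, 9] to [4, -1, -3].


d = sum of absolute differences: |-4-4|=8 + |6--1|=7 + |9--3|=12 = 27.

27


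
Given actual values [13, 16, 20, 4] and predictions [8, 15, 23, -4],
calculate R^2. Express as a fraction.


Mean(y) = 53/4. SS_res = 99. SS_tot = 555/4. R^2 = 1 - 99/(555/4) = 53/185.

53/185


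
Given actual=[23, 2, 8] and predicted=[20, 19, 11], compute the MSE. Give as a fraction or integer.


MSE = (1/3) * ((23-20)^2=9 + (2-19)^2=289 + (8-11)^2=9). Sum = 307. MSE = 307/3.

307/3


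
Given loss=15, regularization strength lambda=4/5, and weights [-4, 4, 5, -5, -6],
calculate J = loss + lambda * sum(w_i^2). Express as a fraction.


L2 sq norm = sum(w^2) = 118. J = 15 + 4/5 * 118 = 547/5.

547/5


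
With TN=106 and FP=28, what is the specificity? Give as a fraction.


Specificity = TN / (TN + FP) = 106 / 134 = 53/67.

53/67


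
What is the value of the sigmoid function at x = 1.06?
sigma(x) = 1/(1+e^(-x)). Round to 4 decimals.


sigma(1.06) = 1/(1+e^(-1.06)) = 1/(1+0.346456) = 1/1.346456 = 0.7427.

0.7427


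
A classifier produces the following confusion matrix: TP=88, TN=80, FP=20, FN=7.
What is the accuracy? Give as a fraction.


Accuracy = (TP + TN) / (TP + TN + FP + FN) = (88 + 80) / 195 = 56/65.

56/65


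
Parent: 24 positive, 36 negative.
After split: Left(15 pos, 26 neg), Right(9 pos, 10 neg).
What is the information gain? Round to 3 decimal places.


H(parent) = 0.9710. H(left) = 0.9474, H(right) = 0.9980. Weighted = (41/60)*0.9474 + (19/60)*0.9980 = 0.9634. IG = 0.9710 - 0.9634 = 0.0076, which rounds to 0.008.

0.008


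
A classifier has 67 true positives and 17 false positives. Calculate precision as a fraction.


Precision = TP / (TP + FP) = 67 / 84 = 67/84.

67/84


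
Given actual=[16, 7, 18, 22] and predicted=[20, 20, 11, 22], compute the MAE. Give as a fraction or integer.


MAE = (1/4) * (|16-20|=4 + |7-20|=13 + |18-11|=7 + |22-22|=0). Sum = 24. MAE = 6.

6


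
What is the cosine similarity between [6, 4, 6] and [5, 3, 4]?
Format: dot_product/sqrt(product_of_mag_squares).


dot = 66. |a|^2 = 88, |b|^2 = 50. cos = 66/sqrt(4400).

66/sqrt(4400)


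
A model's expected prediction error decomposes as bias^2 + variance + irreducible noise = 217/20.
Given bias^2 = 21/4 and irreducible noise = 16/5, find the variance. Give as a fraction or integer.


Total error = bias^2 + variance + irreducible noise. So variance = 217/20 - 21/4 - 16/5 = 12/5.

12/5


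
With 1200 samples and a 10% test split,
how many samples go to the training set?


Test set = 1200 * 10% = 120. Training set = 1200 - 120 = 1080.

1080


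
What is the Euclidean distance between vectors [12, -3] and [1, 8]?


d = sqrt(sum of squared differences). (12-1)^2=121, (-3-8)^2=121. Sum = 242.

sqrt(242)


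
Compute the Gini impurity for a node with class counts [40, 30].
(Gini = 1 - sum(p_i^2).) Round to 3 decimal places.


Total = 70. Proportions: 40/70, 30/70. sum(p_i^2) = 0.5102. Gini = 1 - 0.5102 = 0.4898, which rounds to 0.490.

0.490


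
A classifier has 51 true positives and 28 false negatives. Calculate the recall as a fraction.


Recall = TP / (TP + FN) = 51 / 79 = 51/79.

51/79


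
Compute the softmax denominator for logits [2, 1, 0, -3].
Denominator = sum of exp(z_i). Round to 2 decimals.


Denom = e^2=7.3891 + e^1=2.7183 + e^0=1.0000 + e^-3=0.0498. Sum = 11.1572, which rounds to 11.16.

11.16


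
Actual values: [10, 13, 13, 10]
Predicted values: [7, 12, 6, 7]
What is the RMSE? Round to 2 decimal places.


MSE = 17.0000. RMSE = sqrt(17.0000) = 4.12.

4.12


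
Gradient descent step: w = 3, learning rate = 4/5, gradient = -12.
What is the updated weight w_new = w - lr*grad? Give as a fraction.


w_new = 3 - 4/5 * -12 = 3 - -48/5 = 63/5.

63/5


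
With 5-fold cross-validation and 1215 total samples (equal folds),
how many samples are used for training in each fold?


Each validation fold has 1215/5 = 243 samples. Training set = 1215 - 243 = 972.

972


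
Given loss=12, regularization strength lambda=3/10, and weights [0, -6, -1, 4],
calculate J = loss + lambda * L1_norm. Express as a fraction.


L1 norm = sum(|w|) = 11. J = 12 + 3/10 * 11 = 153/10.

153/10


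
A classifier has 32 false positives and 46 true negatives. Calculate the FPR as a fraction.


FPR = FP / (FP + TN) = 32 / 78 = 16/39.

16/39


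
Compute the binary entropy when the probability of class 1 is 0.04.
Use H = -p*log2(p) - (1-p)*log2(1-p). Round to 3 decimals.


H = -0.04*log2(0.04) - 0.96*log2(0.96) = 0.242.

0.242


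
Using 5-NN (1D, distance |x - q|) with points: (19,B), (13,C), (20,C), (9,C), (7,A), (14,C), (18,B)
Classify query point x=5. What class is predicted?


Distances: |19-5|=14, |13-5|=8, |20-5|=15, |9-5|=4, |7-5|=2, |14-5|=9, |18-5|=13. 5 nearest: (7,A), (9,C), (13,C), (14,C), (18,B). Counts: {'A': 1, 'C': 3, 'B': 1}. Majority class: C.

C


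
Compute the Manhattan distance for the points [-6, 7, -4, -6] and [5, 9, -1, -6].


d = sum of absolute differences: |-6-5|=11 + |7-9|=2 + |-4--1|=3 + |-6--6|=0 = 16.

16


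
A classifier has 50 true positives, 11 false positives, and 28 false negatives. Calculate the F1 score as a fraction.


Precision = 50/61 = 50/61. Recall = 50/78 = 25/39. F1 = 2*P*R/(P+R) = 100/139.

100/139


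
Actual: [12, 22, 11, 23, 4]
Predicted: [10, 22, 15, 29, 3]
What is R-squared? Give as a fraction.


Mean(y) = 72/5. SS_res = 57. SS_tot = 1286/5. R^2 = 1 - 57/(1286/5) = 1001/1286.

1001/1286


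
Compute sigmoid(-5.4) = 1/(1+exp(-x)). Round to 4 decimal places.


sigma(-5.4) = 1/(1+e^(5.4)) = 1/(1+221.406416) = 1/222.406416 = 0.0045.

0.0045


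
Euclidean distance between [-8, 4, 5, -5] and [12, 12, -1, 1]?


d = sqrt(sum of squared differences). (-8-12)^2=400, (4-12)^2=64, (5--1)^2=36, (-5-1)^2=36. Sum = 536.

sqrt(536)


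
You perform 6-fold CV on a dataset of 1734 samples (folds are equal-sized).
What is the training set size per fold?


Each validation fold has 1734/6 = 289 samples. Training set = 1734 - 289 = 1445.

1445


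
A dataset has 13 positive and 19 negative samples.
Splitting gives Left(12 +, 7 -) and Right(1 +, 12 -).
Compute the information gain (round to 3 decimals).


H(parent) = 0.9745. H(left) = 0.9495, H(right) = 0.3912. Weighted = (19/32)*0.9495 + (13/32)*0.3912 = 0.7227. IG = 0.9745 - 0.7227 = 0.2518, which rounds to 0.252.

0.252


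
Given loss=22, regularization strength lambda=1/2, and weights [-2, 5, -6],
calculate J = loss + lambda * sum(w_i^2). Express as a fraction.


L2 sq norm = sum(w^2) = 65. J = 22 + 1/2 * 65 = 109/2.

109/2


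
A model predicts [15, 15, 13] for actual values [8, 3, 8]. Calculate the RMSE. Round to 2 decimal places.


MSE = 72.6667. RMSE = sqrt(72.6667) = 8.52.

8.52


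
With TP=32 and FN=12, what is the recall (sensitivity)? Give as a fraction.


Recall = TP / (TP + FN) = 32 / 44 = 8/11.

8/11


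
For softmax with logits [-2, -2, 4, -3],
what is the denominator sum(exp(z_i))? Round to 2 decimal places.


Denom = e^-2=0.1353 + e^-2=0.1353 + e^4=54.5982 + e^-3=0.0498. Sum = 54.9186, which rounds to 54.92.

54.92


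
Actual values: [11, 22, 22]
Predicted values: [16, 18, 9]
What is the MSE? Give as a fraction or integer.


MSE = (1/3) * ((11-16)^2=25 + (22-18)^2=16 + (22-9)^2=169). Sum = 210. MSE = 70.

70


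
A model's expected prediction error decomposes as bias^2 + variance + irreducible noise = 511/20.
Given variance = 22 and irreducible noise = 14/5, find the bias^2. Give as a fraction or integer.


Total error = bias^2 + variance + irreducible noise. So bias^2 = 511/20 - 22 - 14/5 = 3/4.

3/4


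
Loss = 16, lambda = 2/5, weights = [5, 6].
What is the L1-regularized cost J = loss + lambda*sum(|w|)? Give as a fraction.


L1 norm = sum(|w|) = 11. J = 16 + 2/5 * 11 = 102/5.

102/5


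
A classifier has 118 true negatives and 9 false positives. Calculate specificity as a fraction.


Specificity = TN / (TN + FP) = 118 / 127 = 118/127.

118/127


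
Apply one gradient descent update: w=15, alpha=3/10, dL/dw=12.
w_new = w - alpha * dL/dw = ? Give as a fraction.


w_new = 15 - 3/10 * 12 = 15 - 18/5 = 57/5.

57/5


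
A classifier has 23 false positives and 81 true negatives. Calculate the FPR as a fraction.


FPR = FP / (FP + TN) = 23 / 104 = 23/104.

23/104


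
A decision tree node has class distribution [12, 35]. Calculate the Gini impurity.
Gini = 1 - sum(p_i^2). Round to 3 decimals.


Total = 47. Proportions: 12/47, 35/47. sum(p_i^2) = 0.6197. Gini = 1 - 0.6197 = 0.3803, which rounds to 0.380.

0.380


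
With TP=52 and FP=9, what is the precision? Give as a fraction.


Precision = TP / (TP + FP) = 52 / 61 = 52/61.

52/61


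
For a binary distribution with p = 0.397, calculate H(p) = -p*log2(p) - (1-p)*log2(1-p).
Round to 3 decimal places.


H = -0.397*log2(0.397) - 0.603*log2(0.603) = 0.969.

0.969


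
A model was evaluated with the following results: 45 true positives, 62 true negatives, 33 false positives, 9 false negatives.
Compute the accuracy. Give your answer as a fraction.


Accuracy = (TP + TN) / (TP + TN + FP + FN) = (45 + 62) / 149 = 107/149.

107/149


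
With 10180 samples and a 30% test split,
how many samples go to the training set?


Test set = 10180 * 30% = 3054. Training set = 10180 - 3054 = 7126.

7126


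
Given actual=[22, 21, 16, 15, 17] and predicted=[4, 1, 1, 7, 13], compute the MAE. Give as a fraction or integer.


MAE = (1/5) * (|22-4|=18 + |21-1|=20 + |16-1|=15 + |15-7|=8 + |17-13|=4). Sum = 65. MAE = 13.

13


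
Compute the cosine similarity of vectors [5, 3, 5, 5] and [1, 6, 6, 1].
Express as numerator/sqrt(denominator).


dot = 58. |a|^2 = 84, |b|^2 = 74. cos = 58/sqrt(6216).

58/sqrt(6216)


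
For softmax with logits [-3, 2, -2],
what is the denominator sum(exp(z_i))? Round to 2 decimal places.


Denom = e^-3=0.0498 + e^2=7.3891 + e^-2=0.1353. Sum = 7.5742, which rounds to 7.57.

7.57


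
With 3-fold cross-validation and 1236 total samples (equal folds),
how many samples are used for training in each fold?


Each validation fold has 1236/3 = 412 samples. Training set = 1236 - 412 = 824.

824


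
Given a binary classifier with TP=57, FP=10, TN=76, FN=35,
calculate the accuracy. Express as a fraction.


Accuracy = (TP + TN) / (TP + TN + FP + FN) = (57 + 76) / 178 = 133/178.

133/178


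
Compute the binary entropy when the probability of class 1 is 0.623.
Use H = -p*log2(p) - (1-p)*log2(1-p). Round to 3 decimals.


H = -0.623*log2(0.623) - 0.377*log2(0.377) = 0.956.

0.956


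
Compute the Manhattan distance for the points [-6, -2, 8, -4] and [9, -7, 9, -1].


d = sum of absolute differences: |-6-9|=15 + |-2--7|=5 + |8-9|=1 + |-4--1|=3 = 24.

24


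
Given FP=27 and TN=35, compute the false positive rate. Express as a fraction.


FPR = FP / (FP + TN) = 27 / 62 = 27/62.

27/62


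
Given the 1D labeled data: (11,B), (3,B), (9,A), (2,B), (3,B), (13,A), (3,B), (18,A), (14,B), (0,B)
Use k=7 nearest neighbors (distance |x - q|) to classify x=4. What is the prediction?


Distances: |11-4|=7, |3-4|=1, |9-4|=5, |2-4|=2, |3-4|=1, |13-4|=9, |3-4|=1, |18-4|=14, |14-4|=10, |0-4|=4. 7 nearest: (3,B), (3,B), (3,B), (2,B), (0,B), (9,A), (11,B). Counts: {'B': 6, 'A': 1}. Majority class: B.

B


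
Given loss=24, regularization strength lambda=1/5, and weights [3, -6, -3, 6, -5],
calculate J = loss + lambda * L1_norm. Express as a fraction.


L1 norm = sum(|w|) = 23. J = 24 + 1/5 * 23 = 143/5.

143/5


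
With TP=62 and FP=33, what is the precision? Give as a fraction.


Precision = TP / (TP + FP) = 62 / 95 = 62/95.

62/95


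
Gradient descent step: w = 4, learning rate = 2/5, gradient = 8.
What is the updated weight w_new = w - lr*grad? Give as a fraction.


w_new = 4 - 2/5 * 8 = 4 - 16/5 = 4/5.

4/5


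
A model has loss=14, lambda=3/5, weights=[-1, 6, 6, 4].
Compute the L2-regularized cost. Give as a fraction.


L2 sq norm = sum(w^2) = 89. J = 14 + 3/5 * 89 = 337/5.

337/5


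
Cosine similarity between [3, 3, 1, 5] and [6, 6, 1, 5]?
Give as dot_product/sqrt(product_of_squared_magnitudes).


dot = 62. |a|^2 = 44, |b|^2 = 98. cos = 62/sqrt(4312).

62/sqrt(4312)


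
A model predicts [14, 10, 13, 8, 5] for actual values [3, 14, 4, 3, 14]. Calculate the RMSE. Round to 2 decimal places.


MSE = 64.8000. RMSE = sqrt(64.8000) = 8.05.

8.05


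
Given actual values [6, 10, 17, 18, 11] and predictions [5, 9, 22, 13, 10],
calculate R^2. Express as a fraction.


Mean(y) = 62/5. SS_res = 53. SS_tot = 506/5. R^2 = 1 - 53/(506/5) = 241/506.

241/506


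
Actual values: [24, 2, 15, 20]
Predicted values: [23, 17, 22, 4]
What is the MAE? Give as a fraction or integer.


MAE = (1/4) * (|24-23|=1 + |2-17|=15 + |15-22|=7 + |20-4|=16). Sum = 39. MAE = 39/4.

39/4


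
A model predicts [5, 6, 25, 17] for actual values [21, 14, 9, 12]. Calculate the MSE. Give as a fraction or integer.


MSE = (1/4) * ((21-5)^2=256 + (14-6)^2=64 + (9-25)^2=256 + (12-17)^2=25). Sum = 601. MSE = 601/4.

601/4


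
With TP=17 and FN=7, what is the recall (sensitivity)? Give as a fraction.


Recall = TP / (TP + FN) = 17 / 24 = 17/24.

17/24


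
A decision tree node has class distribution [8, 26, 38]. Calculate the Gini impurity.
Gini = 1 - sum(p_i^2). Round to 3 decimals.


Total = 72. Proportions: 8/72, 26/72, 38/72. sum(p_i^2) = 0.4213. Gini = 1 - 0.4213 = 0.5787, which rounds to 0.579.

0.579


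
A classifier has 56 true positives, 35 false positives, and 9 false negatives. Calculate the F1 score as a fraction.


Precision = 56/91 = 8/13. Recall = 56/65 = 56/65. F1 = 2*P*R/(P+R) = 28/39.

28/39


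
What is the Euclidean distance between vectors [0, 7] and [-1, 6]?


d = sqrt(sum of squared differences). (0--1)^2=1, (7-6)^2=1. Sum = 2.

sqrt(2)


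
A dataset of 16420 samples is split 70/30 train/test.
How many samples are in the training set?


Test set = 16420 * 30% = 4926. Training set = 16420 - 4926 = 11494.

11494


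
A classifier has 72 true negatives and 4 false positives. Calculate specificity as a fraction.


Specificity = TN / (TN + FP) = 72 / 76 = 18/19.

18/19


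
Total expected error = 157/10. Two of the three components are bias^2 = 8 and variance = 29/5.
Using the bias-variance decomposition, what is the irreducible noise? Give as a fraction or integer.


Total error = bias^2 + variance + irreducible noise. So irreducible noise = 157/10 - 8 - 29/5 = 19/10.

19/10


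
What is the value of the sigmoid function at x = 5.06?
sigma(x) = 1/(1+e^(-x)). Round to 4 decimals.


sigma(5.06) = 1/(1+e^(-5.06)) = 1/(1+0.006346) = 1/1.006346 = 0.9937.

0.9937


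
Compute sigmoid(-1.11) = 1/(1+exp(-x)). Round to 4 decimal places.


sigma(-1.11) = 1/(1+e^(1.11)) = 1/(1+3.034358) = 1/4.034358 = 0.2479.

0.2479


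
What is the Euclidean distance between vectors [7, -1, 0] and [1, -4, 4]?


d = sqrt(sum of squared differences). (7-1)^2=36, (-1--4)^2=9, (0-4)^2=16. Sum = 61.

sqrt(61)


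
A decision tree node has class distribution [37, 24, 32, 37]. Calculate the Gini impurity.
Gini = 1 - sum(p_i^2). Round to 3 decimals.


Total = 130. Proportions: 37/130, 24/130, 32/130, 37/130. sum(p_i^2) = 0.2567. Gini = 1 - 0.2567 = 0.7433, which rounds to 0.743.

0.743


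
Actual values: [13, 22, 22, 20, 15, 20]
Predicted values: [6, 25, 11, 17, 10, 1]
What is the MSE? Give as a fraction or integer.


MSE = (1/6) * ((13-6)^2=49 + (22-25)^2=9 + (22-11)^2=121 + (20-17)^2=9 + (15-10)^2=25 + (20-1)^2=361). Sum = 574. MSE = 287/3.

287/3


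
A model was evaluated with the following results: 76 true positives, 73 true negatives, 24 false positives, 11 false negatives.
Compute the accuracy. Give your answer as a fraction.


Accuracy = (TP + TN) / (TP + TN + FP + FN) = (76 + 73) / 184 = 149/184.

149/184


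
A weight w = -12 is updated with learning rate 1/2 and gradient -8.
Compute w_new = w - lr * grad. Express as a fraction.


w_new = -12 - 1/2 * -8 = -12 - -4 = -8.

-8


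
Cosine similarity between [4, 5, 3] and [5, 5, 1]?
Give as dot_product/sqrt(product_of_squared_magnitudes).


dot = 48. |a|^2 = 50, |b|^2 = 51. cos = 48/sqrt(2550).

48/sqrt(2550)


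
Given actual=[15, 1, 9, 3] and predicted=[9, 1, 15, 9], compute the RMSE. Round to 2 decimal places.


MSE = 27.0000. RMSE = sqrt(27.0000) = 5.20.

5.20


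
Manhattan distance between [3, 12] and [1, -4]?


d = sum of absolute differences: |3-1|=2 + |12--4|=16 = 18.

18


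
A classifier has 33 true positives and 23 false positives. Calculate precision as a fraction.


Precision = TP / (TP + FP) = 33 / 56 = 33/56.

33/56


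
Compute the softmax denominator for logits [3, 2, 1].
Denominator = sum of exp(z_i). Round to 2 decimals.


Denom = e^3=20.0855 + e^2=7.3891 + e^1=2.7183. Sum = 30.1929, which rounds to 30.19.

30.19


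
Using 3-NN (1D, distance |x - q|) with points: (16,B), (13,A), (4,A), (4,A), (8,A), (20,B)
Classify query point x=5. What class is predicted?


Distances: |16-5|=11, |13-5|=8, |4-5|=1, |4-5|=1, |8-5|=3, |20-5|=15. 3 nearest: (4,A), (4,A), (8,A). Counts: {'A': 3}. Majority class: A.

A


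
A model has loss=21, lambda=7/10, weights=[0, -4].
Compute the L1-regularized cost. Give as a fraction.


L1 norm = sum(|w|) = 4. J = 21 + 7/10 * 4 = 119/5.

119/5


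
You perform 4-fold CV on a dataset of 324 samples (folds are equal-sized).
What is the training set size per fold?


Each validation fold has 324/4 = 81 samples. Training set = 324 - 81 = 243.

243


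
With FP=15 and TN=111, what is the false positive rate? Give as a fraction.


FPR = FP / (FP + TN) = 15 / 126 = 5/42.

5/42


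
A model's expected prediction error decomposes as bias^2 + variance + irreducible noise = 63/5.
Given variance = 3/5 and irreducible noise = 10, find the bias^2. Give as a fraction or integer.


Total error = bias^2 + variance + irreducible noise. So bias^2 = 63/5 - 3/5 - 10 = 2.

2


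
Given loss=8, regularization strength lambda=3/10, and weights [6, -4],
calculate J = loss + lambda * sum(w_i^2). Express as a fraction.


L2 sq norm = sum(w^2) = 52. J = 8 + 3/10 * 52 = 118/5.

118/5


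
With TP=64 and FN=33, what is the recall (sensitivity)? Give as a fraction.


Recall = TP / (TP + FN) = 64 / 97 = 64/97.

64/97


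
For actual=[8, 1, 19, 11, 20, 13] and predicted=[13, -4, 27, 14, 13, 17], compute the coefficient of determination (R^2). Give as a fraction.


Mean(y) = 12. SS_res = 188. SS_tot = 252. R^2 = 1 - 188/(252) = 16/63.

16/63


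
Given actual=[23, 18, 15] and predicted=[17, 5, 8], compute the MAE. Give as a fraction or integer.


MAE = (1/3) * (|23-17|=6 + |18-5|=13 + |15-8|=7). Sum = 26. MAE = 26/3.

26/3


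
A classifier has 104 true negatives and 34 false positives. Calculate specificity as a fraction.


Specificity = TN / (TN + FP) = 104 / 138 = 52/69.

52/69


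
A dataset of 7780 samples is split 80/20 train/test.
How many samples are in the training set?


Test set = 7780 * 20% = 1556. Training set = 7780 - 1556 = 6224.

6224


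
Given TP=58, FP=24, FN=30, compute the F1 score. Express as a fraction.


Precision = 58/82 = 29/41. Recall = 58/88 = 29/44. F1 = 2*P*R/(P+R) = 58/85.

58/85


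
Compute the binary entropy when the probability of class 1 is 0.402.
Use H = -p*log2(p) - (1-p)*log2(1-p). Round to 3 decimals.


H = -0.402*log2(0.402) - 0.598*log2(0.598) = 0.972.

0.972


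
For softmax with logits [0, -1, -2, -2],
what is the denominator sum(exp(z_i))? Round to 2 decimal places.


Denom = e^0=1.0000 + e^-1=0.3679 + e^-2=0.1353 + e^-2=0.1353. Sum = 1.6385, which rounds to 1.64.

1.64


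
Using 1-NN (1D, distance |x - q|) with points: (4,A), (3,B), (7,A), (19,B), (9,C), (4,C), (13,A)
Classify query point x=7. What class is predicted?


Distances: |4-7|=3, |3-7|=4, |7-7|=0, |19-7|=12, |9-7|=2, |4-7|=3, |13-7|=6. 1 nearest: (7,A). Counts: {'A': 1}. Majority class: A.

A


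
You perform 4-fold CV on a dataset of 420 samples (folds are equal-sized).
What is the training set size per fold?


Each validation fold has 420/4 = 105 samples. Training set = 420 - 105 = 315.

315


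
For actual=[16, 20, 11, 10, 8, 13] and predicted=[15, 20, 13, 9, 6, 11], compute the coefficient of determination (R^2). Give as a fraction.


Mean(y) = 13. SS_res = 14. SS_tot = 96. R^2 = 1 - 14/(96) = 41/48.

41/48


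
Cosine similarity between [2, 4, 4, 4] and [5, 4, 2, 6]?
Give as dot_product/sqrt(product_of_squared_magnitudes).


dot = 58. |a|^2 = 52, |b|^2 = 81. cos = 58/sqrt(4212).

58/sqrt(4212)


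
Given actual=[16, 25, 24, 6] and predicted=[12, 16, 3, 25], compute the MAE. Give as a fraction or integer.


MAE = (1/4) * (|16-12|=4 + |25-16|=9 + |24-3|=21 + |6-25|=19). Sum = 53. MAE = 53/4.

53/4


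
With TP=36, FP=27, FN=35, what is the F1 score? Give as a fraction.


Precision = 36/63 = 4/7. Recall = 36/71 = 36/71. F1 = 2*P*R/(P+R) = 36/67.

36/67


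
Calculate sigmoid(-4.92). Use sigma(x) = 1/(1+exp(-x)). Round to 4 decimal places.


sigma(-4.92) = 1/(1+e^(4.92)) = 1/(1+137.002613) = 1/138.002613 = 0.0072.

0.0072


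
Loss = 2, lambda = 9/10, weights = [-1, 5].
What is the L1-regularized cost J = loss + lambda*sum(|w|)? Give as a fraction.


L1 norm = sum(|w|) = 6. J = 2 + 9/10 * 6 = 37/5.

37/5


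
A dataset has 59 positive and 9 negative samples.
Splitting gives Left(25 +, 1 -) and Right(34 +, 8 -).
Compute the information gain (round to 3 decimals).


H(parent) = 0.5639. H(left) = 0.2352, H(right) = 0.7025. Weighted = (26/68)*0.2352 + (42/68)*0.7025 = 0.5238. IG = 0.5639 - 0.5238 = 0.0401, which rounds to 0.040.

0.040


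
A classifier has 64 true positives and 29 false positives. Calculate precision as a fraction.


Precision = TP / (TP + FP) = 64 / 93 = 64/93.

64/93


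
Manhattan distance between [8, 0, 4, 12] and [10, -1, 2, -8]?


d = sum of absolute differences: |8-10|=2 + |0--1|=1 + |4-2|=2 + |12--8|=20 = 25.

25


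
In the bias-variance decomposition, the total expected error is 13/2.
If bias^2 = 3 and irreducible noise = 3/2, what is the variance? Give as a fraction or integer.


Total error = bias^2 + variance + irreducible noise. So variance = 13/2 - 3 - 3/2 = 2.

2


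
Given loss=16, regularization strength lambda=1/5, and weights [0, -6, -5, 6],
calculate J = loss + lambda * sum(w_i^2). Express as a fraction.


L2 sq norm = sum(w^2) = 97. J = 16 + 1/5 * 97 = 177/5.

177/5


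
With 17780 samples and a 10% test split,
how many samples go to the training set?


Test set = 17780 * 10% = 1778. Training set = 17780 - 1778 = 16002.

16002


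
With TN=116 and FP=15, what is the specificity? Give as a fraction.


Specificity = TN / (TN + FP) = 116 / 131 = 116/131.

116/131


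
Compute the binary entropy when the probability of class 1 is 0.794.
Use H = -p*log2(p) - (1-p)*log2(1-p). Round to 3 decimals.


H = -0.794*log2(0.794) - 0.206*log2(0.206) = 0.734.

0.734


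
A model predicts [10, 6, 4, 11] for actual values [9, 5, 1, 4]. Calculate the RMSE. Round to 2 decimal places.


MSE = 15.0000. RMSE = sqrt(15.0000) = 3.87.

3.87


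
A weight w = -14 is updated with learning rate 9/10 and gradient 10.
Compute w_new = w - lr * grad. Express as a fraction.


w_new = -14 - 9/10 * 10 = -14 - 9 = -23.

-23


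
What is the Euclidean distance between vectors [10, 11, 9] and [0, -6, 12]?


d = sqrt(sum of squared differences). (10-0)^2=100, (11--6)^2=289, (9-12)^2=9. Sum = 398.

sqrt(398)


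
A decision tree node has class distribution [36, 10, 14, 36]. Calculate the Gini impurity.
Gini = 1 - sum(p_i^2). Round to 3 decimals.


Total = 96. Proportions: 36/96, 10/96, 14/96, 36/96. sum(p_i^2) = 0.3134. Gini = 1 - 0.3134 = 0.6866, which rounds to 0.687.

0.687


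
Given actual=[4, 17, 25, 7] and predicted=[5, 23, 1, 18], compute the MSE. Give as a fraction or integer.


MSE = (1/4) * ((4-5)^2=1 + (17-23)^2=36 + (25-1)^2=576 + (7-18)^2=121). Sum = 734. MSE = 367/2.

367/2


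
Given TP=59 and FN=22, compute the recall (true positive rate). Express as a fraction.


Recall = TP / (TP + FN) = 59 / 81 = 59/81.

59/81


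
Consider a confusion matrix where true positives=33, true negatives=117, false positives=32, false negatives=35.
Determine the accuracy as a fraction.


Accuracy = (TP + TN) / (TP + TN + FP + FN) = (33 + 117) / 217 = 150/217.

150/217


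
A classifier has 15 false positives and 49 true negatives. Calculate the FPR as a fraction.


FPR = FP / (FP + TN) = 15 / 64 = 15/64.

15/64


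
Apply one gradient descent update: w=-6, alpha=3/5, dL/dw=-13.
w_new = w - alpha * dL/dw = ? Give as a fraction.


w_new = -6 - 3/5 * -13 = -6 - -39/5 = 9/5.

9/5


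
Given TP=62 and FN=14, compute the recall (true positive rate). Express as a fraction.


Recall = TP / (TP + FN) = 62 / 76 = 31/38.

31/38


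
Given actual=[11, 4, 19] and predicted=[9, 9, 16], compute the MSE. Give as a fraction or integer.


MSE = (1/3) * ((11-9)^2=4 + (4-9)^2=25 + (19-16)^2=9). Sum = 38. MSE = 38/3.

38/3


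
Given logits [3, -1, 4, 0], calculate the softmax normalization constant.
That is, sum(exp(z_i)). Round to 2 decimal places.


Denom = e^3=20.0855 + e^-1=0.3679 + e^4=54.5982 + e^0=1.0000. Sum = 76.0516, which rounds to 76.05.

76.05


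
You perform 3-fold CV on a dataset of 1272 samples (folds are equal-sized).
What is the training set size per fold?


Each validation fold has 1272/3 = 424 samples. Training set = 1272 - 424 = 848.

848


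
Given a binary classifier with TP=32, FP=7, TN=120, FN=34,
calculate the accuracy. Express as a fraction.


Accuracy = (TP + TN) / (TP + TN + FP + FN) = (32 + 120) / 193 = 152/193.

152/193


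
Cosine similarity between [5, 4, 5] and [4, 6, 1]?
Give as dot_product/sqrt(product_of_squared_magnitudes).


dot = 49. |a|^2 = 66, |b|^2 = 53. cos = 49/sqrt(3498).

49/sqrt(3498)


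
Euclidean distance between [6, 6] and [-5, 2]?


d = sqrt(sum of squared differences). (6--5)^2=121, (6-2)^2=16. Sum = 137.

sqrt(137)


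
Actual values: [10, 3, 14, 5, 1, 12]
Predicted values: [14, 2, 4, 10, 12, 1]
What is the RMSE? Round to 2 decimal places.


MSE = 64.0000. RMSE = sqrt(64.0000) = 8.00.

8.00


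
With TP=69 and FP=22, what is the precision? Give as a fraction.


Precision = TP / (TP + FP) = 69 / 91 = 69/91.

69/91


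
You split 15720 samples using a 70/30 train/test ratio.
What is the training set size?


Test set = 15720 * 30% = 4716. Training set = 15720 - 4716 = 11004.

11004


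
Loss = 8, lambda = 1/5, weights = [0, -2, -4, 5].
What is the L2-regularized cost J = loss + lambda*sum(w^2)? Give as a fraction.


L2 sq norm = sum(w^2) = 45. J = 8 + 1/5 * 45 = 17.

17


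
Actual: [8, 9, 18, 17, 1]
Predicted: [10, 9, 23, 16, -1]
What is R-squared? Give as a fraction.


Mean(y) = 53/5. SS_res = 34. SS_tot = 986/5. R^2 = 1 - 34/(986/5) = 24/29.

24/29


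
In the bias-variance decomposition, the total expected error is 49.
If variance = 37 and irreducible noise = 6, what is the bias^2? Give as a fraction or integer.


Total error = bias^2 + variance + irreducible noise. So bias^2 = 49 - 37 - 6 = 6.

6


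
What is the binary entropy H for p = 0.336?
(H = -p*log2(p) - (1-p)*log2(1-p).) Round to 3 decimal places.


H = -0.336*log2(0.336) - 0.664*log2(0.664) = 0.921.

0.921


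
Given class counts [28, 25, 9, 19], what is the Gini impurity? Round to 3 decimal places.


Total = 81. Proportions: 28/81, 25/81, 9/81, 19/81. sum(p_i^2) = 0.2821. Gini = 1 - 0.2821 = 0.7179, which rounds to 0.718.

0.718


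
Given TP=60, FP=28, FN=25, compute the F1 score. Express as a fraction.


Precision = 60/88 = 15/22. Recall = 60/85 = 12/17. F1 = 2*P*R/(P+R) = 120/173.

120/173


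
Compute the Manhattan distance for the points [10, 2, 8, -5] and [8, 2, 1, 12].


d = sum of absolute differences: |10-8|=2 + |2-2|=0 + |8-1|=7 + |-5-12|=17 = 26.

26


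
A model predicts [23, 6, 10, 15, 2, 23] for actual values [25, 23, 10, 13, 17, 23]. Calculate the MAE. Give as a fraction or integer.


MAE = (1/6) * (|25-23|=2 + |23-6|=17 + |10-10|=0 + |13-15|=2 + |17-2|=15 + |23-23|=0). Sum = 36. MAE = 6.

6


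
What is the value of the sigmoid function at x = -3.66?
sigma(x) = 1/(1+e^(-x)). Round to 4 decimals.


sigma(-3.66) = 1/(1+e^(3.66)) = 1/(1+38.861343) = 1/39.861343 = 0.0251.

0.0251


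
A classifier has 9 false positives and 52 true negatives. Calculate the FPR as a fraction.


FPR = FP / (FP + TN) = 9 / 61 = 9/61.

9/61


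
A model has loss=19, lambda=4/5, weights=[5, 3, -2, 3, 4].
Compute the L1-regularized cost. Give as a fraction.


L1 norm = sum(|w|) = 17. J = 19 + 4/5 * 17 = 163/5.

163/5


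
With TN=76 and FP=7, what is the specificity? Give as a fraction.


Specificity = TN / (TN + FP) = 76 / 83 = 76/83.

76/83


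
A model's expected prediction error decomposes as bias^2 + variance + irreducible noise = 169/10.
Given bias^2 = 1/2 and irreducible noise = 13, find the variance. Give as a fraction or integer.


Total error = bias^2 + variance + irreducible noise. So variance = 169/10 - 1/2 - 13 = 17/5.

17/5


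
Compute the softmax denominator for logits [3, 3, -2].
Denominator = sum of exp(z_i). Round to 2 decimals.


Denom = e^3=20.0855 + e^3=20.0855 + e^-2=0.1353. Sum = 40.3063, which rounds to 40.31.

40.31


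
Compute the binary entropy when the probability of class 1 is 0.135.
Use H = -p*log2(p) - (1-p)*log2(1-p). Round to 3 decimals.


H = -0.135*log2(0.135) - 0.865*log2(0.865) = 0.571.

0.571


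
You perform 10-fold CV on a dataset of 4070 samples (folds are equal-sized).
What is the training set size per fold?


Each validation fold has 4070/10 = 407 samples. Training set = 4070 - 407 = 3663.

3663


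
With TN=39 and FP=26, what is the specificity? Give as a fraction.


Specificity = TN / (TN + FP) = 39 / 65 = 3/5.

3/5


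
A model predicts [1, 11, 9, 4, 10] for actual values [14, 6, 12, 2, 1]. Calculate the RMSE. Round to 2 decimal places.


MSE = 57.6000. RMSE = sqrt(57.6000) = 7.59.

7.59


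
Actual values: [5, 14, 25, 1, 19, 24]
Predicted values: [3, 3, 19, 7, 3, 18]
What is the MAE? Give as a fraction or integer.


MAE = (1/6) * (|5-3|=2 + |14-3|=11 + |25-19|=6 + |1-7|=6 + |19-3|=16 + |24-18|=6). Sum = 47. MAE = 47/6.

47/6


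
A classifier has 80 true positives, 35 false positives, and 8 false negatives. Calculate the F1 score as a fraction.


Precision = 80/115 = 16/23. Recall = 80/88 = 10/11. F1 = 2*P*R/(P+R) = 160/203.

160/203


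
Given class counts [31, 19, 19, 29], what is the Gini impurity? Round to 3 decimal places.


Total = 98. Proportions: 31/98, 19/98, 19/98, 29/98. sum(p_i^2) = 0.2628. Gini = 1 - 0.2628 = 0.7372, which rounds to 0.737.

0.737


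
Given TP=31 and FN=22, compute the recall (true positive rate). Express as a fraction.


Recall = TP / (TP + FN) = 31 / 53 = 31/53.

31/53


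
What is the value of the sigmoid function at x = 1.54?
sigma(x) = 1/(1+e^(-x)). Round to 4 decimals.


sigma(1.54) = 1/(1+e^(-1.54)) = 1/(1+0.214381) = 1/1.214381 = 0.8235.

0.8235


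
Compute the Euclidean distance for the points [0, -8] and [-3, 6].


d = sqrt(sum of squared differences). (0--3)^2=9, (-8-6)^2=196. Sum = 205.

sqrt(205)


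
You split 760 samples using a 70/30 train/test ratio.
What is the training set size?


Test set = 760 * 30% = 228. Training set = 760 - 228 = 532.

532


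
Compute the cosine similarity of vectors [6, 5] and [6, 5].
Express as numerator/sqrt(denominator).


dot = 61. |a|^2 = 61, |b|^2 = 61. cos = 61/sqrt(3721).

61/sqrt(3721)


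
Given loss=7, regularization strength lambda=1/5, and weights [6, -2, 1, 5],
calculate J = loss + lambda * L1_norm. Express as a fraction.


L1 norm = sum(|w|) = 14. J = 7 + 1/5 * 14 = 49/5.

49/5


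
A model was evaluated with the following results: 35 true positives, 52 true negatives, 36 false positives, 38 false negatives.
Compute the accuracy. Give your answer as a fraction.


Accuracy = (TP + TN) / (TP + TN + FP + FN) = (35 + 52) / 161 = 87/161.

87/161


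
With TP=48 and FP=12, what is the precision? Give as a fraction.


Precision = TP / (TP + FP) = 48 / 60 = 4/5.

4/5


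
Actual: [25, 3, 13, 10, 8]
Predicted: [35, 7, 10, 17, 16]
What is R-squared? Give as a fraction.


Mean(y) = 59/5. SS_res = 238. SS_tot = 1354/5. R^2 = 1 - 238/(1354/5) = 82/677.

82/677


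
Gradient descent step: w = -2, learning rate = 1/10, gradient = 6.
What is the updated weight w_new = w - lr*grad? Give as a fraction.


w_new = -2 - 1/10 * 6 = -2 - 3/5 = -13/5.

-13/5


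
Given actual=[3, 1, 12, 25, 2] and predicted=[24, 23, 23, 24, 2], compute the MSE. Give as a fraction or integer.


MSE = (1/5) * ((3-24)^2=441 + (1-23)^2=484 + (12-23)^2=121 + (25-24)^2=1 + (2-2)^2=0). Sum = 1047. MSE = 1047/5.

1047/5


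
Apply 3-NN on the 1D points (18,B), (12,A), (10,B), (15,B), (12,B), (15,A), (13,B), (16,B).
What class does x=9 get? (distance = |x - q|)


Distances: |18-9|=9, |12-9|=3, |10-9|=1, |15-9|=6, |12-9|=3, |15-9|=6, |13-9|=4, |16-9|=7. 3 nearest: (10,B), (12,A), (12,B). Counts: {'B': 2, 'A': 1}. Majority class: B.

B


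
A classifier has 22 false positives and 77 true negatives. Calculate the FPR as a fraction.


FPR = FP / (FP + TN) = 22 / 99 = 2/9.

2/9


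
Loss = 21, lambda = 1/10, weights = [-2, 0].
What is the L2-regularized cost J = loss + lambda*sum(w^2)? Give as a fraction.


L2 sq norm = sum(w^2) = 4. J = 21 + 1/10 * 4 = 107/5.

107/5


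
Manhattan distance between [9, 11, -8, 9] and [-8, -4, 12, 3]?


d = sum of absolute differences: |9--8|=17 + |11--4|=15 + |-8-12|=20 + |9-3|=6 = 58.

58


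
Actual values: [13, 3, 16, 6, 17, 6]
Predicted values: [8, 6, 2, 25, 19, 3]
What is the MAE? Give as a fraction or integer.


MAE = (1/6) * (|13-8|=5 + |3-6|=3 + |16-2|=14 + |6-25|=19 + |17-19|=2 + |6-3|=3). Sum = 46. MAE = 23/3.

23/3


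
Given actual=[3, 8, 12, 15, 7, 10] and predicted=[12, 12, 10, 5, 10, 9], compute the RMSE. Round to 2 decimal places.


MSE = 35.1667. RMSE = sqrt(35.1667) = 5.93.

5.93


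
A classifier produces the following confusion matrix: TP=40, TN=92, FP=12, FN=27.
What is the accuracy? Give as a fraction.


Accuracy = (TP + TN) / (TP + TN + FP + FN) = (40 + 92) / 171 = 44/57.

44/57
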